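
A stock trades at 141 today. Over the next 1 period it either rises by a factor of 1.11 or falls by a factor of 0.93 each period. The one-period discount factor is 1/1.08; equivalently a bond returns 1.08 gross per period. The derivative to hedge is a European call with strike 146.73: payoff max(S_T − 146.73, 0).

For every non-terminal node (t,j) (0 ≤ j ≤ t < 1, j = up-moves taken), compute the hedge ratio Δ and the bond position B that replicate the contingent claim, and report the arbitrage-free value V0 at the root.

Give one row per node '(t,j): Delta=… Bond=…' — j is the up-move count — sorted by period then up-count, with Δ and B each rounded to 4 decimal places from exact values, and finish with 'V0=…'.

Since d<R<u, set p* = (R−d)/(u−d) = 0.8333; price each node as the discounted p*-expectation of its children.
Payoff layer (t=1): V(1,0)=0.0000, V(1,1)=9.7800
(0,0): S=141.0000. Δ = (V_up−V_dn)/(S_up−S_dn) = (9.7800−0.0000)/(156.5100−131.1300) = 0.3853. V = [p*·9.7800 + (1−p*)·0.0000]/1.08 = 7.5463. B = V − Δ·S = -46.7870.
Check: Δ(0,0)·S0 + B(0,0) = 7.5463 = V0.

(0,0): Delta=0.3853 Bond=-46.7870
V0=7.5463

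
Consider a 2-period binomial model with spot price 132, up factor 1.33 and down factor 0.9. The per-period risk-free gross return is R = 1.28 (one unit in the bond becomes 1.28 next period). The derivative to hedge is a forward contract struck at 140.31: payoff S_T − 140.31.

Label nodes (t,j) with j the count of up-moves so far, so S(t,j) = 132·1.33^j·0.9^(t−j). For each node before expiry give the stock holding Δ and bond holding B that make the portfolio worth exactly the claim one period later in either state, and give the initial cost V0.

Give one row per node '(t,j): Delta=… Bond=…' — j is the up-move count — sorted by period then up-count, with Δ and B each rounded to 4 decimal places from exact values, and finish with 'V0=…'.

No-arbitrage ⇒ martingale measure with p* = (R−d)/(u−d) = 0.8837.
At expiry t=2: V(2,0)=-33.3900, V(2,1)=17.6940, V(2,2)=93.1848
  t=1,j=0: stock 118.8000 → up 158.0040 (V=17.6940), down 106.9200 (V=-33.3900). Price 9.1828; hedge Δ=1.0000, bond B=-109.6172.
  t=1,j=1: stock 175.5600 → up 233.4948 (V=93.1848), down 158.0040 (V=17.6940). Price 65.9428; hedge Δ=1.0000, bond B=-109.6172.
  t=0,j=0: stock 132.0000 → up 175.5600 (V=65.9428), down 118.8000 (V=9.1828). Price 46.3616; hedge Δ=1.0000, bond B=-85.6384.
Each (Δ,B) replicates both successor values, so the strategy is self-financing and V0 is arbitrage-free.

(0,0): Delta=1.0000 Bond=-85.6384
(1,0): Delta=1.0000 Bond=-109.6172
(1,1): Delta=1.0000 Bond=-109.6172
V0=46.3616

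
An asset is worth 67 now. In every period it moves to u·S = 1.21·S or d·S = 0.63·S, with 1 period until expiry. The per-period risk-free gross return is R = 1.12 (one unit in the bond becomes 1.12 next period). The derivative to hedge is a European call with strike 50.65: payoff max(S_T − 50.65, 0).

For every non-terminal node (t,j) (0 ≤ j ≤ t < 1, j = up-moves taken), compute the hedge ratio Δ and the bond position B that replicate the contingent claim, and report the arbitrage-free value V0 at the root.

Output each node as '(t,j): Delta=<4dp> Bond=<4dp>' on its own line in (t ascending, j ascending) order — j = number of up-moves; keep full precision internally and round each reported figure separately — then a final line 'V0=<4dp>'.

The replicating-portfolio and risk-neutral prices coincide; use p* = (1.12−0.63)/(1.21−0.63) = 0.8448 for the latter.
Terminal values V(1,·): V(1,0)=0.0000, V(1,1)=30.4200
  t=0,j=0: stock 67.0000 → up 81.0700 (V=30.4200), down 42.2100 (V=0.0000). Price 22.9461; hedge Δ=0.7828, bond B=-29.5022.
Root portfolio cost Δ·67+B reproduces V0=22.9461.

(0,0): Delta=0.7828 Bond=-29.5022
V0=22.9461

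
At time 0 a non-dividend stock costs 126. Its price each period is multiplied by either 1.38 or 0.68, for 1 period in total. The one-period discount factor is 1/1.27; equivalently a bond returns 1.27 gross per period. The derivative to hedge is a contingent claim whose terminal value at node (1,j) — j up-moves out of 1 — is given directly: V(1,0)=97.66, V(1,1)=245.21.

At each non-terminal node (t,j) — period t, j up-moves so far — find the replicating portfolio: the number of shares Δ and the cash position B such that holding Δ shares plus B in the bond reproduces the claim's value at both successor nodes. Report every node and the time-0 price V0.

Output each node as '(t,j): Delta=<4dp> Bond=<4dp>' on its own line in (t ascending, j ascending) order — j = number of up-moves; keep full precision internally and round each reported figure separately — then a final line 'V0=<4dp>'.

Under the risk-neutral measure, an up-move has probability p* = (R−d)/(u−d) = 0.8429 and values discount at R = 1.27.
Terminal payoffs: V(1,0)=97.6600, V(1,1)=245.2100
(0,0): S=126.0000. Δ = (V_up−V_dn)/(S_up−S_dn) = (245.2100−97.6600)/(173.8800−85.6800) = 1.6729. V = [p*·245.2100 + (1−p*)·97.6600]/1.27 = 174.8217. B = V − Δ·S = -35.9640.
Check: Δ(0,0)·S0 + B(0,0) = 174.8217 = V0.

(0,0): Delta=1.6729 Bond=-35.9640
V0=174.8217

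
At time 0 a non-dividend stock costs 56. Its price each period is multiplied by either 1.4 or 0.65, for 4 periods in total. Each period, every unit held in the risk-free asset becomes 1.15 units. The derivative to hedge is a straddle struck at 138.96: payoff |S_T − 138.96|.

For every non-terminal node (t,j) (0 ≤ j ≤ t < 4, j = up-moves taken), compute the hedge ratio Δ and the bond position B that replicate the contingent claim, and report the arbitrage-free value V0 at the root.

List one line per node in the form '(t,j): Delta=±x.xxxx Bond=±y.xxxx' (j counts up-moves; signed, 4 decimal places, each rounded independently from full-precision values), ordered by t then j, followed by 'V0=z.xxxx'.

Under the risk-neutral measure, an up-move has probability p* = (R−d)/(u−d) = 0.6667 and values discount at R = 1.15.
Payoff layer (t=4): V(4,0)=128.9637, V(4,1)=117.4294, V(4,2)=92.5864, V(4,3)=39.0784, V(4,4)=76.1696
Node (3,0) S=15.3790: V=(p*·117.4294+(1−p*)·128.9637)/1.15=105.4558; Δ=(117.4294−128.9637)/(21.5306−9.9964)=-1.0000; B=V−Δ·S=120.8348
Node (3,1) S=33.1240: V=(p*·92.5864+(1−p*)·117.4294)/1.15=87.7108; Δ=(92.5864−117.4294)/(46.3736−21.5306)=-1.0000; B=V−Δ·S=120.8348
Node (3,2) S=71.3440: V=(p*·39.0784+(1−p*)·92.5864)/1.15=49.4908; Δ=(39.0784−92.5864)/(99.8816−46.3736)=-1.0000; B=V−Δ·S=120.8348
Node (3,3) S=153.6640: V=(p*·76.1696+(1−p*)·39.0784)/1.15=55.4834; Δ=(76.1696−39.0784)/(215.1296−99.8816)=0.3218; B=V−Δ·S=6.0284
Node (2,0) S=23.6600: V=(p*·87.7108+(1−p*)·105.4558)/1.15=81.4137; Δ=(87.7108−105.4558)/(33.1240−15.3790)=-1.0000; B=V−Δ·S=105.0737
Node (2,1) S=50.9600: V=(p*·49.4908+(1−p*)·87.7108)/1.15=54.1137; Δ=(49.4908−87.7108)/(71.3440−33.1240)=-1.0000; B=V−Δ·S=105.0737
Node (2,2) S=109.7600: V=(p*·55.4834+(1−p*)·49.4908)/1.15=46.5094; Δ=(55.4834−49.4908)/(153.6640−71.3440)=0.0728; B=V−Δ·S=38.5193
Node (1,0) S=36.4000: V=(p*·54.1137+(1−p*)·81.4137)/1.15=54.9685; Δ=(54.1137−81.4137)/(50.9600−23.6600)=-1.0000; B=V−Δ·S=91.3685
Node (1,1) S=78.4000: V=(p*·46.5094+(1−p*)·54.1137)/1.15=42.6471; Δ=(46.5094−54.1137)/(109.7600−50.9600)=-0.1293; B=V−Δ·S=52.7862
Node (0,0) S=56.0000: V=(p*·42.6471+(1−p*)·54.9685)/1.15=40.6559; Δ=(42.6471−54.9685)/(78.4000−36.4000)=-0.2934; B=V−Δ·S=57.0843
Self-financing check: at every node Δ·S+B equals the discounted successor values.

(0,0): Delta=-0.2934 Bond=57.0843
(1,0): Delta=-1.0000 Bond=91.3685
(1,1): Delta=-0.1293 Bond=52.7862
(2,0): Delta=-1.0000 Bond=105.0737
(2,1): Delta=-1.0000 Bond=105.0737
(2,2): Delta=0.0728 Bond=38.5193
(3,0): Delta=-1.0000 Bond=120.8348
(3,1): Delta=-1.0000 Bond=120.8348
(3,2): Delta=-1.0000 Bond=120.8348
(3,3): Delta=0.3218 Bond=6.0284
V0=40.6559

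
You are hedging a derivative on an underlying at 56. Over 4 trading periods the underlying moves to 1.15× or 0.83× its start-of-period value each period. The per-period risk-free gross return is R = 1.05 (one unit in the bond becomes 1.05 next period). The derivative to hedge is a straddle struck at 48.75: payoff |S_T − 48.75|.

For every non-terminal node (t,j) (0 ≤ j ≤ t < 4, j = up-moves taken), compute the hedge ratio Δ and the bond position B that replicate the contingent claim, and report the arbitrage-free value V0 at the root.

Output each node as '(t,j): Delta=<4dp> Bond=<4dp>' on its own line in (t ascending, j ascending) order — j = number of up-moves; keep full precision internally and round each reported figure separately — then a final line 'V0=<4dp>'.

(0,0): Delta=0.7382 Bond=-23.4538
(1,0): Delta=0.2529 Bond=-2.0677
(1,1): Delta=0.8975 Bond=-34.8804
(2,0): Delta=-0.7592 Bond=36.8748
(2,1): Delta=0.5849 Bond=-19.9193
(2,2): Delta=1.0000 Bond=-44.2177
(3,0): Delta=-1.0000 Bond=46.4286
(3,1): Delta=-0.6802 Bond=35.2140
(3,2): Delta=1.0000 Bond=-46.4286
(3,3): Delta=1.0000 Bond=-46.4286
V0=17.8882

Risk-neutral probability p* = (R−d)/(u−d) = (1.05−0.83)/(1.15−0.83) = 0.6875.
Terminal payoffs: V(4,0)=22.1733, V(4,1)=11.9269, V(4,2)=2.2699, V(4,3)=21.9403, V(4,4)=49.1943
  t=3,j=0: stock 32.0201 → up 36.8231 (V=11.9269), down 26.5767 (V=22.1733). Price 14.4085; hedge Δ=-1.0000, bond B=46.4286.
  t=3,j=1: stock 44.3652 → up 51.0199 (V=2.2699), down 36.8231 (V=11.9269). Price 5.0359; hedge Δ=-0.6802, bond B=35.2140.
  t=3,j=2: stock 61.4698 → up 70.6903 (V=21.9403), down 51.0199 (V=2.2699). Price 15.0412; hedge Δ=1.0000, bond B=-46.4286.
  t=3,j=3: stock 85.1690 → up 97.9443 (V=49.1943), down 70.6903 (V=21.9403). Price 38.7404; hedge Δ=1.0000, bond B=-46.4286.
  t=2,j=0: stock 38.5784 → up 44.3652 (V=5.0359), down 32.0201 (V=14.4085). Price 7.5856; hedge Δ=-0.7592, bond B=36.8748.
  t=2,j=1: stock 53.4520 → up 61.4698 (V=15.0412), down 44.3652 (V=5.0359). Price 11.3472; hedge Δ=0.5849, bond B=-19.9193.
  t=2,j=2: stock 74.0600 → up 85.1690 (V=38.7404), down 61.4698 (V=15.0412). Price 29.8423; hedge Δ=1.0000, bond B=-44.2177.
  t=1,j=0: stock 46.4800 → up 53.4520 (V=11.3472), down 38.5784 (V=7.5856). Price 9.6873; hedge Δ=0.2529, bond B=-2.0677.
  t=1,j=1: stock 64.4000 → up 74.0600 (V=29.8423), down 53.4520 (V=11.3472). Price 22.9168; hedge Δ=0.8975, bond B=-34.8804.
  t=0,j=0: stock 56.0000 → up 64.4000 (V=22.9168), down 46.4800 (V=9.6873). Price 17.8882; hedge Δ=0.7382, bond B=-23.4538.
The time-0 hedge costs 17.8882, which is the no-arbitrage price.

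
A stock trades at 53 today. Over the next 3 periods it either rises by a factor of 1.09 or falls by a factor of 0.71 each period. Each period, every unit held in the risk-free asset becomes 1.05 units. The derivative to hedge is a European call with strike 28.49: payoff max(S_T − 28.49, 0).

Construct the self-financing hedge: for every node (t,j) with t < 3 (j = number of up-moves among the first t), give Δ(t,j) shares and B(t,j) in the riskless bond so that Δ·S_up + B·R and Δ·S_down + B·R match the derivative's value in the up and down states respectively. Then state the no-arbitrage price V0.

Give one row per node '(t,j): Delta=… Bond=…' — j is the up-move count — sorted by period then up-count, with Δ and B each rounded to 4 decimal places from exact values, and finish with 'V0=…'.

The replicating-portfolio and risk-neutral prices coincide; use p* = (1.05−0.71)/(1.09−0.71) = 0.8947 for the latter.
Payoff layer (t=3): V(3,0)=0.0000, V(3,1)=0.6319, V(3,2)=16.2182, V(3,3)=40.1465
Node (2,0) S=26.7173: V=(p*·0.6319+(1−p*)·0.0000)/1.05=0.5384; Δ=(0.6319−0.0000)/(29.1219−18.9693)=0.0622; B=V−Δ·S=-1.1244
Node (2,1) S=41.0167: V=(p*·16.2182+(1−p*)·0.6319)/1.05=13.8834; Δ=(16.2182−0.6319)/(44.7082−29.1219)=1.0000; B=V−Δ·S=-27.1333
Node (2,2) S=62.9693: V=(p*·40.1465+(1−p*)·16.2182)/1.05=35.8360; Δ=(40.1465−16.2182)/(68.6365−44.7082)=1.0000; B=V−Δ·S=-27.1333
Node (1,0) S=37.6300: V=(p*·13.8834+(1−p*)·0.5384)/1.05=11.8844; Δ=(13.8834−0.5384)/(41.0167−26.7173)=0.9333; B=V−Δ·S=-23.2339
Node (1,1) S=57.7700: V=(p*·35.8360+(1−p*)·13.8834)/1.05=31.9287; Δ=(35.8360−13.8834)/(62.9693−41.0167)=1.0000; B=V−Δ·S=-25.8413
Node (0,0) S=53.0000: V=(p*·31.9287+(1−p*)·11.8844)/1.05=28.3989; Δ=(31.9287−11.8844)/(57.7700−37.6300)=0.9952; B=V−Δ·S=-24.3493
Root portfolio cost Δ·53+B reproduces V0=28.3989.

(0,0): Delta=0.9952 Bond=-24.3493
(1,0): Delta=0.9333 Bond=-23.2339
(1,1): Delta=1.0000 Bond=-25.8413
(2,0): Delta=0.0622 Bond=-1.1244
(2,1): Delta=1.0000 Bond=-27.1333
(2,2): Delta=1.0000 Bond=-27.1333
V0=28.3989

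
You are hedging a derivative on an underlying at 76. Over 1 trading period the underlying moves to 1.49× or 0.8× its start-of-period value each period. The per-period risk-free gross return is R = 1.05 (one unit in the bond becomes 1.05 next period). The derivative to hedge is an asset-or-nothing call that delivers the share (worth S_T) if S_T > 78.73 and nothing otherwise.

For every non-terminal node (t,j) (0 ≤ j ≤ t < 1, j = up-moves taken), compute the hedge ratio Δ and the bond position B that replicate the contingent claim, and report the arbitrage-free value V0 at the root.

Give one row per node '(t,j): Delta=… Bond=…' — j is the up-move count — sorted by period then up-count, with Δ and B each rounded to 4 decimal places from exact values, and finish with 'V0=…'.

No-arbitrage ⇒ martingale measure with p* = (R−d)/(u−d) = 0.3623.
Payoff layer (t=1): V(1,0)=0.0000, V(1,1)=113.2400
(0,0): S=76.0000. Δ = (V_up−V_dn)/(S_up−S_dn) = (113.2400−0.0000)/(113.2400−60.8000) = 2.1594. V = [p*·113.2400 + (1−p*)·0.0000]/1.05 = 39.0752. B = V − Δ·S = -125.0407.
Self-financing check: at every node Δ·S+B equals the discounted successor values.

(0,0): Delta=2.1594 Bond=-125.0407
V0=39.0752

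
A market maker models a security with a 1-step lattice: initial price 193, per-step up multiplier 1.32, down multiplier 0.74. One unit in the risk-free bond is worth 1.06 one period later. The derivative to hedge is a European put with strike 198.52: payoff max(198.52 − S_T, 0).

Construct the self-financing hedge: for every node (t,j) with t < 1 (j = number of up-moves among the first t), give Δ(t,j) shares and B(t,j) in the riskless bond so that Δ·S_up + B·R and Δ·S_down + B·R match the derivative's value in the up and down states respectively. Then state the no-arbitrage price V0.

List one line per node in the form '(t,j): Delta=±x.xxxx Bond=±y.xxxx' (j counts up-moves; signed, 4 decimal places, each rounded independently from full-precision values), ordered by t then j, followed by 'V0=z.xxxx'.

No-arbitrage ⇒ martingale measure with p* = (R−d)/(u−d) = 0.5517.
Terminal values V(1,·): V(1,0)=55.7000, V(1,1)=0.0000
Node (0,0) S=193.0000: V=(p*·0.0000+(1−p*)·55.7000)/1.06=23.5556; Δ=(0.0000−55.7000)/(254.7600−142.8200)=-0.4976; B=V−Δ·S=119.5901
Self-financing check: at every node Δ·S+B equals the discounted successor values.

(0,0): Delta=-0.4976 Bond=119.5901
V0=23.5556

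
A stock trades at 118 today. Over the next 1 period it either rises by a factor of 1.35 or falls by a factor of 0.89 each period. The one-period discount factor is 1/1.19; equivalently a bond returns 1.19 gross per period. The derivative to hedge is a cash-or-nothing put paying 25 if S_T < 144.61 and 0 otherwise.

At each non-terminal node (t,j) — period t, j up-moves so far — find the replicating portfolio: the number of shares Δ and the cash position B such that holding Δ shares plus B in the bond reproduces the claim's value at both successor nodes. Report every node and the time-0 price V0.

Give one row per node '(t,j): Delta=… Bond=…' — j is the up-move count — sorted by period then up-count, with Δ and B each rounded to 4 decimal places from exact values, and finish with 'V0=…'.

The replicating-portfolio and risk-neutral prices coincide; use p* = (1.19−0.89)/(1.35−0.89) = 0.6522 for the latter.
Payoff layer (t=1): V(1,0)=25.0000, V(1,1)=0.0000
  t=0,j=0: stock 118.0000 → up 159.3000 (V=0.0000), down 105.0200 (V=25.0000). Price 7.3073; hedge Δ=-0.4606, bond B=61.6551.
Check: Δ(0,0)·S0 + B(0,0) = 7.3073 = V0.

(0,0): Delta=-0.4606 Bond=61.6551
V0=7.3073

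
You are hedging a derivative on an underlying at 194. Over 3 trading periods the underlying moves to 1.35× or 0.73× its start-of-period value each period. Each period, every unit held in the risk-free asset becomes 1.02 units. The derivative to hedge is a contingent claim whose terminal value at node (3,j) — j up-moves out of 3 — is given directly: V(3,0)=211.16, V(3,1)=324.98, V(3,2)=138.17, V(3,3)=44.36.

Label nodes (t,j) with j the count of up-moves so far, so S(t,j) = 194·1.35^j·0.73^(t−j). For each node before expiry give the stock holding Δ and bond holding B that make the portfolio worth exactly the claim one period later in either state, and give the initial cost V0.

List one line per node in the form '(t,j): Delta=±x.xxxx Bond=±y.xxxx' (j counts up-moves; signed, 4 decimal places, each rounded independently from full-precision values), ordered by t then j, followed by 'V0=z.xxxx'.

(0,0): Delta=-0.6496 Bond=327.5349
(1,0): Delta=-0.2992 Bond=284.4579
(1,1): Delta=-0.8653 Bond=390.5585
(2,0): Delta=1.7757 Bond=75.6335
(2,1): Delta=-1.5760 Bond=534.2487
(2,2): Delta=-0.4279 Bond=243.7487
V0=201.5053

Since d<R<u, set p* = (R−d)/(u−d) = 0.4677; price each node as the discounted p*-expectation of its children.
Payoff layer (t=3): V(3,0)=211.1600, V(3,1)=324.9800, V(3,2)=138.1700, V(3,3)=44.3600
(2,0): S=103.3826. Δ = (V_up−V_dn)/(S_up−S_dn) = (324.9800−211.1600)/(139.5665−75.4693) = 1.7757. V = [p*·324.9800 + (1−p*)·211.1600]/1.02 = 259.2141. B = V − Δ·S = 75.6335.
(2,1): S=191.1870. Δ = (V_up−V_dn)/(S_up−S_dn) = (138.1700−324.9800)/(258.1025−139.5665) = -1.5760. V = [p*·138.1700 + (1−p*)·324.9800]/1.02 = 232.9423. B = V − Δ·S = 534.2487.
(2,2): S=353.5650. Δ = (V_up−V_dn)/(S_up−S_dn) = (44.3600−138.1700)/(477.3128−258.1025) = -0.4279. V = [p*·44.3600 + (1−p*)·138.1700]/1.02 = 92.4423. B = V − Δ·S = 243.7487.
(1,0): S=141.6200. Δ = (V_up−V_dn)/(S_up−S_dn) = (232.9423−259.2141)/(191.1870−103.3826) = -0.2992. V = [p*·232.9423 + (1−p*)·259.2141]/1.02 = 242.0840. B = V − Δ·S = 284.4579.
(1,1): S=261.9000. Δ = (V_up−V_dn)/(S_up−S_dn) = (92.4423−232.9423)/(353.5650−191.1870) = -0.8653. V = [p*·92.4423 + (1−p*)·232.9423]/1.02 = 163.9456. B = V − Δ·S = 390.5585.
(0,0): S=194.0000. Δ = (V_up−V_dn)/(S_up−S_dn) = (163.9456−242.0840)/(261.9000−141.6200) = -0.6496. V = [p*·163.9456 + (1−p*)·242.0840]/1.02 = 201.5053. B = V − Δ·S = 327.5349.
The time-0 hedge costs 201.5053, which is the no-arbitrage price.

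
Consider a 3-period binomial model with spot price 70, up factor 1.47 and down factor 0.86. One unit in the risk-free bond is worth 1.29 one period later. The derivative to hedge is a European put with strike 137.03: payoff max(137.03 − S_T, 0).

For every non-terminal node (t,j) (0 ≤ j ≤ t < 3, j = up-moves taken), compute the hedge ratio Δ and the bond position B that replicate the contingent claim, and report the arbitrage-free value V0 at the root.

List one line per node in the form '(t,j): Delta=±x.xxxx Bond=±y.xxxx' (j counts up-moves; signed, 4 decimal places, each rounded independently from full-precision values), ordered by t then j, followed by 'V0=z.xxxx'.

(0,0): Delta=-0.4033 Bond=35.9873
(1,0): Delta=-1.0000 Bond=82.3448
(1,1): Delta=-0.2572 Bond=31.3868
(2,0): Delta=-1.0000 Bond=106.2248
(2,1): Delta=-1.0000 Bond=106.2248
(2,2): Delta=-0.0753 Bond=12.9717
V0=7.7561

Since d<R<u, set p* = (R−d)/(u−d) = 0.7049; price each node as the discounted p*-expectation of its children.
At expiry t=3: V(3,0)=92.5061, V(3,1)=60.9252, V(3,2)=6.9438, V(3,3)=0.0000
  t=2,j=0: stock 51.7720 → up 76.1048 (V=60.9252), down 44.5239 (V=92.5061). Price 54.4528; hedge Δ=-1.0000, bond B=106.2248.
  t=2,j=1: stock 88.4940 → up 130.0862 (V=6.9438), down 76.1048 (V=60.9252). Price 17.7308; hedge Δ=-1.0000, bond B=106.2248.
  t=2,j=2: stock 151.2630 → up 222.3566 (V=0.0000), down 130.0862 (V=6.9438). Price 1.5884; hedge Δ=-0.0753, bond B=12.9717.
  t=1,j=0: stock 60.2000 → up 88.4940 (V=17.7308), down 51.7720 (V=54.4528). Price 22.1448; hedge Δ=-1.0000, bond B=82.3448.
  t=1,j=1: stock 102.9000 → up 151.2630 (V=1.5884), down 88.4940 (V=17.7308). Price 4.9238; hedge Δ=-0.2572, bond B=31.3868.
  t=0,j=0: stock 70.0000 → up 102.9000 (V=4.9238), down 60.2000 (V=22.1448). Price 7.7561; hedge Δ=-0.4033, bond B=35.9873.
The time-0 hedge costs 7.7561, which is the no-arbitrage price.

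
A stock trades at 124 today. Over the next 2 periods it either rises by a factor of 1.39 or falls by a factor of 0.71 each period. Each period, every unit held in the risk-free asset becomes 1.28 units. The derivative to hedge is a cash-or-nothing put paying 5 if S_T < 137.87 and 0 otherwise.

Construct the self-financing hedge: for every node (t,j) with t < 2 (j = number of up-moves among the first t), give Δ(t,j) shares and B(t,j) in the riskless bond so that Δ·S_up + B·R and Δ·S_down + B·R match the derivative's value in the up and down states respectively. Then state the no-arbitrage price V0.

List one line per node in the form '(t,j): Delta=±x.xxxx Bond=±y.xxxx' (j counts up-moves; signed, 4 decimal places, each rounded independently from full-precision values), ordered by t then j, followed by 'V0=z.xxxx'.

No-arbitrage ⇒ martingale measure with p* = (R−d)/(u−d) = 0.8382.
Payoff layer (t=2): V(2,0)=5.0000, V(2,1)=5.0000, V(2,2)=0.0000
  t=1,j=0: stock 88.0400 → up 122.3756 (V=5.0000), down 62.5084 (V=5.0000). Price 3.9062; hedge Δ=0.0000, bond B=3.9062.
  t=1,j=1: stock 172.3600 → up 239.5804 (V=0.0000), down 122.3756 (V=5.0000). Price 0.6319; hedge Δ=-0.0427, bond B=7.9848.
  t=0,j=0: stock 124.0000 → up 172.3600 (V=0.6319), down 88.0400 (V=3.9062). Price 0.9075; hedge Δ=-0.0388, bond B=5.7227.
Check: Δ(0,0)·S0 + B(0,0) = 0.9075 = V0.

(0,0): Delta=-0.0388 Bond=5.7227
(1,0): Delta=0.0000 Bond=3.9062
(1,1): Delta=-0.0427 Bond=7.9848
V0=0.9075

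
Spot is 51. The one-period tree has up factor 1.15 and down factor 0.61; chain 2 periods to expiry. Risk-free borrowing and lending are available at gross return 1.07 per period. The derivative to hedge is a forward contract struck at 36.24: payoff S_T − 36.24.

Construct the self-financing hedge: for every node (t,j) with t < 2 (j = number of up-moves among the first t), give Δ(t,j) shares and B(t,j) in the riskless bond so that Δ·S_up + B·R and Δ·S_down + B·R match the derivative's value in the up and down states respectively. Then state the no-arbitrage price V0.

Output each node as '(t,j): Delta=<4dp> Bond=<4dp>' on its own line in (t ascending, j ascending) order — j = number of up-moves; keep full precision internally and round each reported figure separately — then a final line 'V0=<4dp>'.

The replicating-portfolio and risk-neutral prices coincide; use p* = (1.07−0.61)/(1.15−0.61) = 0.8519 for the latter.
Terminal values V(2,·): V(2,0)=-17.2629, V(2,1)=-0.4635, V(2,2)=31.2075
  t=1,j=0: stock 31.1100 → up 35.7765 (V=-0.4635), down 18.9771 (V=-17.2629). Price -2.7592; hedge Δ=1.0000, bond B=-33.8692.
  t=1,j=1: stock 58.6500 → up 67.4475 (V=31.2075), down 35.7765 (V=-0.4635). Price 24.7808; hedge Δ=1.0000, bond B=-33.8692.
  t=0,j=0: stock 51.0000 → up 58.6500 (V=24.7808), down 31.1100 (V=-2.7592). Price 19.3466; hedge Δ=1.0000, bond B=-31.6534.
Self-financing check: at every node Δ·S+B equals the discounted successor values.

(0,0): Delta=1.0000 Bond=-31.6534
(1,0): Delta=1.0000 Bond=-33.8692
(1,1): Delta=1.0000 Bond=-33.8692
V0=19.3466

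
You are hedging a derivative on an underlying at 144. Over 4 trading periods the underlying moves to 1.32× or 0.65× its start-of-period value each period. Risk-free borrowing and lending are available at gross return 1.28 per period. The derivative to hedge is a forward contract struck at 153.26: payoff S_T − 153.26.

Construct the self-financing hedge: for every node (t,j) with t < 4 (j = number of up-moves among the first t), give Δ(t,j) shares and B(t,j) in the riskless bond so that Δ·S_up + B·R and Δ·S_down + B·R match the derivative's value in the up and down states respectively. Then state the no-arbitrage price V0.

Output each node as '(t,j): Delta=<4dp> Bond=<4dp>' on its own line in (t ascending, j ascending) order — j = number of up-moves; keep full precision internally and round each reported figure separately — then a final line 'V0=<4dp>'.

(0,0): Delta=1.0000 Bond=-57.0938
(1,0): Delta=1.0000 Bond=-73.0801
(1,1): Delta=1.0000 Bond=-73.0801
(2,0): Delta=1.0000 Bond=-93.5425
(2,1): Delta=1.0000 Bond=-93.5425
(2,2): Delta=1.0000 Bond=-93.5425
(3,0): Delta=1.0000 Bond=-119.7344
(3,1): Delta=1.0000 Bond=-119.7344
(3,2): Delta=1.0000 Bond=-119.7344
(3,3): Delta=1.0000 Bond=-119.7344
V0=86.9062

Under the risk-neutral measure, an up-move has probability p* = (R−d)/(u−d) = 0.9403 and values discount at R = 1.28.
Terminal payoffs: V(4,0)=-127.5551, V(4,1)=-101.0593, V(4,2)=-47.2524, V(4,3)=62.0170, V(4,4)=283.9179
(3,0): S=39.5460. Δ = (V_up−V_dn)/(S_up−S_dn) = (-101.0593−-127.5551)/(52.2007−25.7049) = 1.0000. V = [p*·-101.0593 + (1−p*)·-127.5551]/1.28 = -80.1884. B = V − Δ·S = -119.7344.
(3,1): S=80.3088. Δ = (V_up−V_dn)/(S_up−S_dn) = (-47.2524−-101.0593)/(106.0076−52.2007) = 1.0000. V = [p*·-47.2524 + (1−p*)·-101.0593]/1.28 = -39.4256. B = V − Δ·S = -119.7344.
(3,2): S=163.0886. Δ = (V_up−V_dn)/(S_up−S_dn) = (62.0170−-47.2524)/(215.2770−106.0076) = 1.0000. V = [p*·62.0170 + (1−p*)·-47.2524]/1.28 = 43.3543. B = V − Δ·S = -119.7344.
(3,3): S=331.1954. Δ = (V_up−V_dn)/(S_up−S_dn) = (283.9179−62.0170)/(437.1779−215.2770) = 1.0000. V = [p*·283.9179 + (1−p*)·62.0170]/1.28 = 211.4610. B = V − Δ·S = -119.7344.
(2,0): S=60.8400. Δ = (V_up−V_dn)/(S_up−S_dn) = (-39.4256−-80.1884)/(80.3088−39.5460) = 1.0000. V = [p*·-39.4256 + (1−p*)·-80.1884]/1.28 = -32.7025. B = V − Δ·S = -93.5425.
(2,1): S=123.5520. Δ = (V_up−V_dn)/(S_up−S_dn) = (43.3543−-39.4256)/(163.0886−80.3088) = 1.0000. V = [p*·43.3543 + (1−p*)·-39.4256]/1.28 = 30.0095. B = V − Δ·S = -93.5425.
(2,2): S=250.9056. Δ = (V_up−V_dn)/(S_up−S_dn) = (211.4610−43.3543)/(331.1954−163.0886) = 1.0000. V = [p*·211.4610 + (1−p*)·43.3543]/1.28 = 157.3631. B = V − Δ·S = -93.5425.
(1,0): S=93.6000. Δ = (V_up−V_dn)/(S_up−S_dn) = (30.0095−-32.7025)/(123.5520−60.8400) = 1.0000. V = [p*·30.0095 + (1−p*)·-32.7025]/1.28 = 20.5199. B = V − Δ·S = -73.0801.
(1,1): S=190.0800. Δ = (V_up−V_dn)/(S_up−S_dn) = (157.3631−30.0095)/(250.9056−123.5520) = 1.0000. V = [p*·157.3631 + (1−p*)·30.0095]/1.28 = 116.9999. B = V − Δ·S = -73.0801.
(0,0): S=144.0000. Δ = (V_up−V_dn)/(S_up−S_dn) = (116.9999−20.5199)/(190.0800−93.6000) = 1.0000. V = [p*·116.9999 + (1−p*)·20.5199]/1.28 = 86.9062. B = V − Δ·S = -57.0938.
Self-financing check: at every node Δ·S+B equals the discounted successor values.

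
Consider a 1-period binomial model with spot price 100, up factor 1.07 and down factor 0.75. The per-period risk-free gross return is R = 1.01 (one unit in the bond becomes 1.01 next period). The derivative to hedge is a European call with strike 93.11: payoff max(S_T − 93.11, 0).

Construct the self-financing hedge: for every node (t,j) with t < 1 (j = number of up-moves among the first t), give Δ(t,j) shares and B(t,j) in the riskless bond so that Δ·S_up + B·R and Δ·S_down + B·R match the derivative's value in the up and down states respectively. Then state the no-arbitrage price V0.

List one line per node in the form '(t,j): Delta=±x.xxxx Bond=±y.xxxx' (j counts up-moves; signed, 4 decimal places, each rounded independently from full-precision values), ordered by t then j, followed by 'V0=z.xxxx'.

(0,0): Delta=0.4341 Bond=-32.2324
V0=11.1739

No-arbitrage ⇒ martingale measure with p* = (R−d)/(u−d) = 0.8125.
Payoff layer (t=1): V(1,0)=0.0000, V(1,1)=13.8900
  t=0,j=0: stock 100.0000 → up 107.0000 (V=13.8900), down 75.0000 (V=0.0000). Price 11.1739; hedge Δ=0.4341, bond B=-32.2324.
Check: Δ(0,0)·S0 + B(0,0) = 11.1739 = V0.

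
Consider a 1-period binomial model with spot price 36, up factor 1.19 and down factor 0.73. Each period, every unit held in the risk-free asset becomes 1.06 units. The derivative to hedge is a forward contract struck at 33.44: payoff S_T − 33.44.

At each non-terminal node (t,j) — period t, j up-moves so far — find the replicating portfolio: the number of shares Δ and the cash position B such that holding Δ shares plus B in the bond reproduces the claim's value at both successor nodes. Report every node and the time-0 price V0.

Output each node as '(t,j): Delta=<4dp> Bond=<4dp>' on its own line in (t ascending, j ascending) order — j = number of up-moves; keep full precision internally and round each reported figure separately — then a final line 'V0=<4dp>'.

(0,0): Delta=1.0000 Bond=-31.5472
V0=4.4528

Risk-neutral probability p* = (R−d)/(u−d) = (1.06−0.73)/(1.19−0.73) = 0.7174.
Payoff layer (t=1): V(1,0)=-7.1600, V(1,1)=9.4000
(0,0): S=36.0000. Δ = (V_up−V_dn)/(S_up−S_dn) = (9.4000−-7.1600)/(42.8400−26.2800) = 1.0000. V = [p*·9.4000 + (1−p*)·-7.1600]/1.06 = 4.4528. B = V − Δ·S = -31.5472.
The time-0 hedge costs 4.4528, which is the no-arbitrage price.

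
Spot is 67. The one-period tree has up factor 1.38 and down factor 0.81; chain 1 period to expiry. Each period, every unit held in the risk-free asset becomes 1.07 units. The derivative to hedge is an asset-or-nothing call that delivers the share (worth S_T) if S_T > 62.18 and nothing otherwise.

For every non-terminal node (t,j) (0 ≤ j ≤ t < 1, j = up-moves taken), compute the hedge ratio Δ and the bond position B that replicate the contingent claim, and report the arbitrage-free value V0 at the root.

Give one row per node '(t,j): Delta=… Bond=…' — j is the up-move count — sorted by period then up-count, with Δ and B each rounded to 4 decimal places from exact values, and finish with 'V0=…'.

Since d<R<u, set p* = (R−d)/(u−d) = 0.4561; price each node as the discounted p*-expectation of its children.
Payoff layer (t=1): V(1,0)=0.0000, V(1,1)=92.4600
Node (0,0) S=67.0000: V=(p*·92.4600+(1−p*)·0.0000)/1.07=39.4156; Δ=(92.4600−0.0000)/(92.4600−54.2700)=2.4211; B=V−Δ·S=-122.7949
The time-0 hedge costs 39.4156, which is the no-arbitrage price.

(0,0): Delta=2.4211 Bond=-122.7949
V0=39.4156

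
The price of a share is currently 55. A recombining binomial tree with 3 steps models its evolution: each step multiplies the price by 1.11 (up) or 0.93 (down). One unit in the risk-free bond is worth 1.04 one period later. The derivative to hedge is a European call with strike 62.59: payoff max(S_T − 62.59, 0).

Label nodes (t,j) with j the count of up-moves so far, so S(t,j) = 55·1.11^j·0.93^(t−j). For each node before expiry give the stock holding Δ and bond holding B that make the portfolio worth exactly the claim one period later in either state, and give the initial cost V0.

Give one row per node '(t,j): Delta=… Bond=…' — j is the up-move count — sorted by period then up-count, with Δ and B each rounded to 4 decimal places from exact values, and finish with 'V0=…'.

Since d<R<u, set p* = (R−d)/(u−d) = 0.6111; price each node as the discounted p*-expectation of its children.
Terminal values V(3,·): V(3,0)=0.0000, V(3,1)=0.0000, V(3,2)=0.4319, V(3,3)=12.6297
  t=2,j=0: stock 47.5695 → up 52.8021 (V=0.0000), down 44.2396 (V=0.0000). Price 0.0000; hedge Δ=0.0000, bond B=0.0000.
  t=2,j=1: stock 56.7765 → up 63.0219 (V=0.4319), down 52.8021 (V=0.0000). Price 0.2538; hedge Δ=0.0423, bond B=-2.1457.
  t=2,j=2: stock 67.7655 → up 75.2197 (V=12.6297), down 63.0219 (V=0.4319). Price 7.5828; hedge Δ=1.0000, bond B=-60.1827.
  t=1,j=0: stock 51.1500 → up 56.7765 (V=0.2538), down 47.5695 (V=0.0000). Price 0.1491; hedge Δ=0.0276, bond B=-1.2608.
  t=1,j=1: stock 61.0500 → up 67.7655 (V=7.5828), down 56.7765 (V=0.2538). Price 4.5506; hedge Δ=0.6669, bond B=-36.1661.
  t=0,j=0: stock 55.0000 → up 61.0500 (V=4.5506), down 51.1500 (V=0.1491). Price 2.7297; hedge Δ=0.4446, bond B=-21.7229.
The time-0 hedge costs 2.7297, which is the no-arbitrage price.

(0,0): Delta=0.4446 Bond=-21.7229
(1,0): Delta=0.0276 Bond=-1.2608
(1,1): Delta=0.6669 Bond=-36.1661
(2,0): Delta=0.0000 Bond=0.0000
(2,1): Delta=0.0423 Bond=-2.1457
(2,2): Delta=1.0000 Bond=-60.1827
V0=2.7297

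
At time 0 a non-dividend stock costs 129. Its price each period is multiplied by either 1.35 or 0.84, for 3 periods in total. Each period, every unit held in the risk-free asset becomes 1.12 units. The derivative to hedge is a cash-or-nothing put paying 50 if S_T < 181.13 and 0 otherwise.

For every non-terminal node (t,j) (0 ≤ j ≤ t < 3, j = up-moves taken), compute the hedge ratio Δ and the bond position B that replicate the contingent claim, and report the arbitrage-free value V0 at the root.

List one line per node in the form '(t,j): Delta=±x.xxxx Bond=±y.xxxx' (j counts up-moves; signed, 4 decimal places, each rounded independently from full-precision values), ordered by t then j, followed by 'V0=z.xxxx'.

Risk-neutral probability p* = (R−d)/(u−d) = (1.12−0.84)/(1.35−0.84) = 0.5490.
Payoff layer (t=3): V(3,0)=50.0000, V(3,1)=50.0000, V(3,2)=0.0000, V(3,3)=0.0000
Node (2,0) S=91.0224: V=(p*·50.0000+(1−p*)·50.0000)/1.12=44.6429; Δ=(50.0000−50.0000)/(122.8802−76.4588)=0.0000; B=V−Δ·S=44.6429
Node (2,1) S=146.2860: V=(p*·0.0000+(1−p*)·50.0000)/1.12=20.1331; Δ=(0.0000−50.0000)/(197.4861−122.8802)=-0.6702; B=V−Δ·S=118.1723
Node (2,2) S=235.1025: V=(p*·0.0000+(1−p*)·0.0000)/1.12=0.0000; Δ=(0.0000−0.0000)/(317.3884−197.4861)=0.0000; B=V−Δ·S=0.0000
Node (1,0) S=108.3600: V=(p*·20.1331+(1−p*)·44.6429)/1.12=27.8451; Δ=(20.1331−44.6429)/(146.2860−91.0224)=-0.4435; B=V−Δ·S=75.9035
Node (1,1) S=174.1500: V=(p*·0.0000+(1−p*)·20.1331)/1.12=8.1068; Δ=(0.0000−20.1331)/(235.1025−146.2860)=-0.2267; B=V−Δ·S=47.5834
Node (0,0) S=129.0000: V=(p*·8.1068+(1−p*)·27.8451)/1.12=15.1861; Δ=(8.1068−27.8451)/(174.1500−108.3600)=-0.3000; B=V−Δ·S=53.8886
Root portfolio cost Δ·129+B reproduces V0=15.1861.

(0,0): Delta=-0.3000 Bond=53.8886
(1,0): Delta=-0.4435 Bond=75.9035
(1,1): Delta=-0.2267 Bond=47.5834
(2,0): Delta=0.0000 Bond=44.6429
(2,1): Delta=-0.6702 Bond=118.1723
(2,2): Delta=0.0000 Bond=0.0000
V0=15.1861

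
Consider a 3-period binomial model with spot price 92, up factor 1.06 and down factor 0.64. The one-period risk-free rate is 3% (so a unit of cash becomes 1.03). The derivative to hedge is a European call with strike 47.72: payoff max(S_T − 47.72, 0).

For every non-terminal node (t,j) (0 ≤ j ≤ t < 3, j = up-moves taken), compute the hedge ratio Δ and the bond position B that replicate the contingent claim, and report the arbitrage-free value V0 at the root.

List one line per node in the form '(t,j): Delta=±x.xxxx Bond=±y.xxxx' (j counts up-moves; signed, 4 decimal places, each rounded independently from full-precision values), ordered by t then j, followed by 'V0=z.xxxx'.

(0,0): Delta=0.9729 Bond=-41.0654
(1,0): Delta=0.6721 Bond=-24.5909
(1,1): Delta=0.9868 Bond=-43.6594
(2,0): Delta=0.0000 Bond=0.0000
(2,1): Delta=0.7034 Bond=-27.2770
(2,2): Delta=1.0000 Bond=-46.3301
V0=48.4384

Since d<R<u, set p* = (R−d)/(u−d) = 0.9286; price each node as the discounted p*-expectation of its children.
Payoff layer (t=3): V(3,0)=0.0000, V(3,1)=0.0000, V(3,2)=18.4376, V(3,3)=61.8535
  t=2,j=0: stock 37.6832 → up 39.9442 (V=0.0000), down 24.1172 (V=0.0000). Price 0.0000; hedge Δ=0.0000, bond B=0.0000.
  t=2,j=1: stock 62.4128 → up 66.1576 (V=18.4376), down 39.9442 (V=0.0000). Price 16.6219; hedge Δ=0.7034, bond B=-27.2770.
  t=2,j=2: stock 103.3712 → up 109.5735 (V=61.8535), down 66.1576 (V=18.4376). Price 57.0411; hedge Δ=1.0000, bond B=-46.3301.
  t=1,j=0: stock 58.8800 → up 62.4128 (V=16.6219), down 37.6832 (V=0.0000). Price 14.9851; hedge Δ=0.6721, bond B=-24.5909.
  t=1,j=1: stock 97.5200 → up 103.3712 (V=57.0411), down 62.4128 (V=16.6219). Price 52.5767; hedge Δ=0.9868, bond B=-43.6594.
  t=0,j=0: stock 92.0000 → up 97.5200 (V=52.5767), down 58.8800 (V=14.9851). Price 48.4384; hedge Δ=0.9729, bond B=-41.0654.
Check: Δ(0,0)·S0 + B(0,0) = 48.4384 = V0.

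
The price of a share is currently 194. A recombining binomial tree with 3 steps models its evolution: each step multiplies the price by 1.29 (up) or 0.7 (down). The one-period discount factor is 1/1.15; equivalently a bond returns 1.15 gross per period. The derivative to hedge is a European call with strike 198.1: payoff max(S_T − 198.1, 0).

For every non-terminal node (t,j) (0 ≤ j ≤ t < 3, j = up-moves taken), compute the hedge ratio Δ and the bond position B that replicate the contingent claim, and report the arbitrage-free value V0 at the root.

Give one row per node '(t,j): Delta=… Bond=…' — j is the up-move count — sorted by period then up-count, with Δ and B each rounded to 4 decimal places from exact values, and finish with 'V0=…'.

Since d<R<u, set p* = (R−d)/(u−d) = 0.7627; price each node as the discounted p*-expectation of its children.
Terminal payoffs: V(3,0)=0.0000, V(3,1)=0.0000, V(3,2)=27.8848, V(3,3)=218.3577
(2,0): S=95.0600. Δ = (V_up−V_dn)/(S_up−S_dn) = (0.0000−0.0000)/(122.6274−66.5420) = 0.0000. V = [p*·0.0000 + (1−p*)·0.0000]/1.15 = 0.0000. B = V − Δ·S = 0.0000.
(2,1): S=175.1820. Δ = (V_up−V_dn)/(S_up−S_dn) = (27.8848−0.0000)/(225.9848−122.6274) = 0.2698. V = [p*·27.8848 + (1−p*)·0.0000]/1.15 = 18.4940. B = V − Δ·S = -28.7684.
(2,2): S=322.8354. Δ = (V_up−V_dn)/(S_up−S_dn) = (218.3577−27.8848)/(416.4577−225.9848) = 1.0000. V = [p*·218.3577 + (1−p*)·27.8848]/1.15 = 150.5745. B = V − Δ·S = -172.2609.
(1,0): S=135.8000. Δ = (V_up−V_dn)/(S_up−S_dn) = (18.4940−0.0000)/(175.1820−95.0600) = 0.2308. V = [p*·18.4940 + (1−p*)·0.0000]/1.15 = 12.2657. B = V − Δ·S = -19.0800.
(1,1): S=250.2600. Δ = (V_up−V_dn)/(S_up−S_dn) = (150.5745−18.4940)/(322.8354−175.1820) = 0.8945. V = [p*·150.5745 + (1−p*)·18.4940]/1.15 = 103.6812. B = V − Δ·S = -120.1842.
(0,0): S=194.0000. Δ = (V_up−V_dn)/(S_up−S_dn) = (103.6812−12.2657)/(250.2600−135.8000) = 0.7987. V = [p*·103.6812 + (1−p*)·12.2657]/1.15 = 71.2951. B = V − Δ·S = -83.6464.
Each (Δ,B) replicates both successor values, so the strategy is self-financing and V0 is arbitrage-free.

(0,0): Delta=0.7987 Bond=-83.6464
(1,0): Delta=0.2308 Bond=-19.0800
(1,1): Delta=0.8945 Bond=-120.1842
(2,0): Delta=0.0000 Bond=0.0000
(2,1): Delta=0.2698 Bond=-28.7684
(2,2): Delta=1.0000 Bond=-172.2609
V0=71.2951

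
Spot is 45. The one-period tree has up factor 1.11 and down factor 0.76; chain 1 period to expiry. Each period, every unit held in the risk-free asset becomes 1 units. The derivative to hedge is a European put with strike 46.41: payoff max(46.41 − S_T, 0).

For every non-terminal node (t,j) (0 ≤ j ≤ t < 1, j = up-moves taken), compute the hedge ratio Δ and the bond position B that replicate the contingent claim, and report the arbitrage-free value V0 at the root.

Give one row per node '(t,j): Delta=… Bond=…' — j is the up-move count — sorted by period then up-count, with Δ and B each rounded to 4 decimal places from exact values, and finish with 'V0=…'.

Since d<R<u, set p* = (R−d)/(u−d) = 0.6857; price each node as the discounted p*-expectation of its children.
At expiry t=1: V(1,0)=12.2100, V(1,1)=0.0000
  t=0,j=0: stock 45.0000 → up 49.9500 (V=0.0000), down 34.2000 (V=12.2100). Price 3.8374; hedge Δ=-0.7752, bond B=38.7231.
The time-0 hedge costs 3.8374, which is the no-arbitrage price.

(0,0): Delta=-0.7752 Bond=38.7231
V0=3.8374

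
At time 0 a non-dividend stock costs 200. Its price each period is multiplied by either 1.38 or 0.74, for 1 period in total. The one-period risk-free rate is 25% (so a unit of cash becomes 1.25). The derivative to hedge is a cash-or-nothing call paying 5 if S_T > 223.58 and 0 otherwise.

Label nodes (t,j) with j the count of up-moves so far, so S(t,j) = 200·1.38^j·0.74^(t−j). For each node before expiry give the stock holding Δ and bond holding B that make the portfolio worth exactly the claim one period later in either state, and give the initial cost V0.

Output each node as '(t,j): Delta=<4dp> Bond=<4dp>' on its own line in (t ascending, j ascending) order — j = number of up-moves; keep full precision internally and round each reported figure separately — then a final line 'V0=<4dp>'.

(0,0): Delta=0.0391 Bond=-4.6250
V0=3.1875

No-arbitrage ⇒ martingale measure with p* = (R−d)/(u−d) = 0.7969.
Payoff layer (t=1): V(1,0)=0.0000, V(1,1)=5.0000
  t=0,j=0: stock 200.0000 → up 276.0000 (V=5.0000), down 148.0000 (V=0.0000). Price 3.1875; hedge Δ=0.0391, bond B=-4.6250.
The time-0 hedge costs 3.1875, which is the no-arbitrage price.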